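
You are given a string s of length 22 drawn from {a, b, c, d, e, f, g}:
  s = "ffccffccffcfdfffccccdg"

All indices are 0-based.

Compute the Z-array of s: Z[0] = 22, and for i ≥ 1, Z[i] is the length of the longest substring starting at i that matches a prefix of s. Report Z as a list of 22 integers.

[22, 1, 0, 0, 7, 1, 0, 0, 3, 1, 0, 1, 0, 2, 4, 1, 0, 0, 0, 0, 0, 0]

Z[0]=22
i=1: fresh scan; Z[1]=1 extend→box=[1,2)
i=2: fresh scan; Z[2]=0
i=3: fresh scan; Z[3]=0
i=4: fresh scan; Z[4]=7 extend→box=[4,11)
i=5: min(r-i=6, Z[1]=1)=1; Z[5]=1
i=6: min(r-i=5, Z[2]=0)=0; Z[6]=0
i=7: min(r-i=4, Z[3]=0)=0; Z[7]=0
i=8: min(r-i=3, Z[4]=7)=3; Z[8]=3
i=9: min(r-i=2, Z[5]=1)=1; Z[9]=1
i=10: min(r-i=1, Z[6]=0)=0; Z[10]=0
i=11: fresh scan; Z[11]=1 extend→box=[11,12)
i=12: fresh scan; Z[12]=0
i=13: fresh scan; Z[13]=2 extend→box=[13,15)
i=14: min(r-i=1, Z[1]=1)=1; Z[14]=4 extend→box=[14,18)
i=15: min(r-i=3, Z[1]=1)=1; Z[15]=1
i=16: min(r-i=2, Z[2]=0)=0; Z[16]=0
i=17: min(r-i=1, Z[3]=0)=0; Z[17]=0
i=18: fresh scan; Z[18]=0
i=19: fresh scan; Z[19]=0
i=20: fresh scan; Z[20]=0
i=21: fresh scan; Z[21]=0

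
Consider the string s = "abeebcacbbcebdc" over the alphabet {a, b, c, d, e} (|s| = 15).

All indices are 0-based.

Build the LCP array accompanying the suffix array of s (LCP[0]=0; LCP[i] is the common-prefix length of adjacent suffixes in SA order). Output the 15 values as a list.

rank→(start, suffix):
  0 → (0, 'abeebcacbbcebdc')
  1 → (6, 'acbbcebdc')
  2 → (8, 'bbcebdc')
  3 → (4, 'bcacbbcebdc')
  4 → (9, 'bcebdc')
  5 → (12, 'bdc')
  6 → (1, 'beebcacbbcebdc')
  7 → (14, 'c')
  8 → (5, 'cacbbcebdc')
  9 → (7, 'cbbcebdc')
  10 → (10, 'cebdc')
  11 → (13, 'dc')
  12 → (3, 'ebcacbbcebdc')
  13 → (11, 'ebdc')
  14 → (2, 'eebcacbbcebdc')

SA = [0, 6, 8, 4, 9, 12, 1, 14, 5, 7, 10, 13, 3, 11, 2]
[i] adj suffixes → lcp
  [1] 0/6 → 1 ('a')
  [2] 6/8 → 0 ('')
  [3] 8/4 → 1 ('b')
  [4] 4/9 → 2 ('bc')
  [5] 9/12 → 1 ('b')
  [6] 12/1 → 1 ('b')
  [7] 1/14 → 0 ('')
  [8] 14/5 → 1 ('c')
  [9] 5/7 → 1 ('c')
  [10] 7/10 → 1 ('c')
  [11] 10/13 → 0 ('')
  [12] 13/3 → 0 ('')
  [13] 3/11 → 2 ('eb')
  [14] 11/2 → 1 ('e')

[0, 1, 0, 1, 2, 1, 1, 0, 1, 1, 1, 0, 0, 2, 1]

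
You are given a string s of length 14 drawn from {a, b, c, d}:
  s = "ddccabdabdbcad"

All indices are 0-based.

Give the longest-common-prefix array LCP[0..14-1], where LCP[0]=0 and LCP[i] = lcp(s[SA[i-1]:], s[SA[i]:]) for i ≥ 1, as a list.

sorted suffixes:
  #0 SA[0]=4  'abdabdbcad'
  #1 SA[1]=7  'abdbcad'
  #2 SA[2]=12  'ad'
  #3 SA[3]=10  'bcad'
  #4 SA[4]=5  'bdabdbcad'
  #5 SA[5]=8  'bdbcad'
  #6 SA[6]=3  'cabdabdbcad'
  #7 SA[7]=11  'cad'
  #8 SA[8]=2  'ccabdabdbcad'
  #9 SA[9]=13  'd'
  #10 SA[10]=6  'dabdbcad'
  #11 SA[11]=9  'dbcad'
  #12 SA[12]=1  'dccabdabdbcad'
  #13 SA[13]=0  'ddccabdabdbcad'

SA = [4, 7, 12, 10, 5, 8, 3, 11, 2, 13, 6, 9, 1, 0]
i: (SA[i-1],SA[i]) lcp shared
  1: (4,7) 3 'abd'
  2: (7,12) 1 'a'
  3: (12,10) 0 ''
  4: (10,5) 1 'b'
  5: (5,8) 2 'bd'
  6: (8,3) 0 ''
  7: (3,11) 2 'ca'
  8: (11,2) 1 'c'
  9: (2,13) 0 ''
  10: (13,6) 1 'd'
  11: (6,9) 1 'd'
  12: (9,1) 1 'd'
  13: (1,0) 1 'd'

[0, 3, 1, 0, 1, 2, 0, 2, 1, 0, 1, 1, 1, 1]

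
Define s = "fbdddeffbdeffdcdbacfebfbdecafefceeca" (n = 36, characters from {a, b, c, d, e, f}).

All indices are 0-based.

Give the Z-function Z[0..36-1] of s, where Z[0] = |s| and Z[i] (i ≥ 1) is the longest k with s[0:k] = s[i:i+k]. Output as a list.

[36, 0, 0, 0, 0, 0, 1, 3, 0, 0, 0, 1, 1, 0, 0, 0, 0, 0, 0, 1, 0, 0, 3, 0, 0, 0, 0, 0, 1, 0, 1, 0, 0, 0, 0, 0]

Z[0]=36
i=1: outside box; Z[1]=0
i=2: outside box; Z[2]=0
i=3: outside box; Z[3]=0
i=4: outside box; Z[4]=0
i=5: outside box; Z[5]=0
i=6: outside box; Z[6]=1 grow→box=[6,7)
i=7: outside box; Z[7]=3 grow→box=[7,10)
i=8: min(r-i=2, Z[1]=0)=0; Z[8]=0
i=9: min(r-i=1, Z[2]=0)=0; Z[9]=0
i=10: outside box; Z[10]=0
i=11: outside box; Z[11]=1 grow→box=[11,12)
i=12: outside box; Z[12]=1 grow→box=[12,13)
i=13: outside box; Z[13]=0
i=14: outside box; Z[14]=0
i=15: outside box; Z[15]=0
i=16: outside box; Z[16]=0
i=17: outside box; Z[17]=0
i=18: outside box; Z[18]=0
i=19: outside box; Z[19]=1 grow→box=[19,20)
i=20: outside box; Z[20]=0
i=21: outside box; Z[21]=0
i=22: outside box; Z[22]=3 grow→box=[22,25)
i=23: min(r-i=2, Z[1]=0)=0; Z[23]=0
i=24: min(r-i=1, Z[2]=0)=0; Z[24]=0
i=25: outside box; Z[25]=0
i=26: outside box; Z[26]=0
i=27: outside box; Z[27]=0
i=28: outside box; Z[28]=1 grow→box=[28,29)
i=29: outside box; Z[29]=0
i=30: outside box; Z[30]=1 grow→box=[30,31)
i=31: outside box; Z[31]=0
i=32: outside box; Z[32]=0
i=33: outside box; Z[33]=0
i=34: outside box; Z[34]=0
i=35: outside box; Z[35]=0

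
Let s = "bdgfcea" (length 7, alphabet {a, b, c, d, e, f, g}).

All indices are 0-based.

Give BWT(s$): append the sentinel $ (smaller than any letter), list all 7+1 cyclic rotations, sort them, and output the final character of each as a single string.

ae$fbcgd

rank  rotation  last
    0  $bdgfcea  a
    1  a$bdgfce  e
    2  bdgfcea$  $
    3  cea$bdgf  f
    4  dgfcea$b  b
    5  ea$bdgfc  c
    6  fcea$bdg  g
    7  gfcea$bd  d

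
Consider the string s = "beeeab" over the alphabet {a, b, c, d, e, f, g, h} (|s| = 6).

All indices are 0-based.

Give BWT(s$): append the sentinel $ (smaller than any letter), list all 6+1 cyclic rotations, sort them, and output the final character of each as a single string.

bea$eeb

rank  rotation last
    0  $beeeab  b
    1  ab$beee  e
    2  b$beeea  a
    3  beeeab$  $
    4  eab$bee  e
    5  eeab$be  e
    6  eeeab$b  b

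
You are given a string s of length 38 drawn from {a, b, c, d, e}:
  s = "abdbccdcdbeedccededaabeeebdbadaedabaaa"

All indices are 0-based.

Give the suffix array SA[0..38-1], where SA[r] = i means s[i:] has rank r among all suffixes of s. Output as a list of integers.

rank | idx | suffix
   0 |  37 | a
   1 |  36 | aa
   2 |  35 | aaa
   3 |  19 | aabeeebdbadaedabaaa
   4 |  33 | abaaa
   5 |   0 | abdbccdcdbeedccededaabeeebdbadaedabaaa
   6 |  20 | abeeebdbadaedabaaa
   7 |  28 | adaedabaaa
   8 |  30 | aedabaaa
   9 |  34 | baaa
  10 |  27 | badaedabaaa
  11 |   3 | bccdcdbeedccededaabeeebdbadaedabaaa
  12 |  25 | bdbadaedabaaa
  13 |   1 | bdbccdcdbeedccededaabeeebdbadaedabaaa
  14 |   9 | beedccededaabeeebdbadaedabaaa
  15 |  21 | beeebdbadaedabaaa
  16 |   4 | ccdcdbeedccededaabeeebdbadaedabaaa
  17 |  13 | ccededaabeeebdbadaedabaaa
  18 |   7 | cdbeedccededaabeeebdbadaedabaaa
  19 |   5 | cdcdbeedccededaabeeebdbadaedabaaa
  20 |  14 | cededaabeeebdbadaedabaaa
  21 |  18 | daabeeebdbadaedabaaa
  22 |  32 | dabaaa
  23 |  29 | daedabaaa
  24 |  26 | dbadaedabaaa
  25 |   2 | dbccdcdbeedccededaabeeebdbadaedabaaa
  26 |   8 | dbeedccededaabeeebdbadaedabaaa
  27 |  12 | dccededaabeeebdbadaedabaaa
  28 |   6 | dcdbeedccededaabeeebdbadaedabaaa
  29 |  16 | dedaabeeebdbadaedabaaa
  30 |  24 | ebdbadaedabaaa
  31 |  17 | edaabeeebdbadaedabaaa
  32 |  31 | edabaaa
  33 |  11 | edccededaabeeebdbadaedabaaa
  34 |  15 | ededaabeeebdbadaedabaaa
  35 |  23 | eebdbadaedabaaa
  36 |  10 | eedccededaabeeebdbadaedabaaa
  37 |  22 | eeebdbadaedabaaa

[37, 36, 35, 19, 33, 0, 20, 28, 30, 34, 27, 3, 25, 1, 9, 21, 4, 13, 7, 5, 14, 18, 32, 29, 26, 2, 8, 12, 6, 16, 24, 17, 31, 11, 15, 23, 10, 22]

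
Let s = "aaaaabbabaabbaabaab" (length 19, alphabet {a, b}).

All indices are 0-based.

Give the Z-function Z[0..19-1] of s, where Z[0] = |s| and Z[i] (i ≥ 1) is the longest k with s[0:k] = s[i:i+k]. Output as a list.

Z[0]=19
i=1: fresh scan; Z[1]=4 grow→box=[1,5)
i=2: min(r-i=3, Z[1]=4)=3; Z[2]=3
i=3: min(r-i=2, Z[2]=3)=2; Z[3]=2
i=4: min(r-i=1, Z[3]=2)=1; Z[4]=1
i=5: fresh scan; Z[5]=0
i=6: fresh scan; Z[6]=0
i=7: fresh scan; Z[7]=1 grow→box=[7,8)
i=8: fresh scan; Z[8]=0
i=9: fresh scan; Z[9]=2 grow→box=[9,11)
i=10: min(r-i=1, Z[1]=4)=1; Z[10]=1
i=11: fresh scan; Z[11]=0
i=12: fresh scan; Z[12]=0
i=13: fresh scan; Z[13]=2 grow→box=[13,15)
i=14: min(r-i=1, Z[1]=4)=1; Z[14]=1
i=15: fresh scan; Z[15]=0
i=16: fresh scan; Z[16]=2 grow→box=[16,18)
i=17: min(r-i=1, Z[1]=4)=1; Z[17]=1
i=18: fresh scan; Z[18]=0

[19, 4, 3, 2, 1, 0, 0, 1, 0, 2, 1, 0, 0, 2, 1, 0, 2, 1, 0]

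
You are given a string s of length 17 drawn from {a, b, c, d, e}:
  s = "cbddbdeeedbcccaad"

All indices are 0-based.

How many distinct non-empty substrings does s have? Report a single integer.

137

sorted suffixes:
  #0 SA[0]=14  'aad'
  #1 SA[1]=15  'ad'
  #2 SA[2]=10  'bcccaad'
  #3 SA[3]=1  'bddbdeeedbcccaad'
  #4 SA[4]=4  'bdeeedbcccaad'
  #5 SA[5]=13  'caad'
  #6 SA[6]=0  'cbddbdeeedbcccaad'
  #7 SA[7]=12  'ccaad'
  #8 SA[8]=11  'cccaad'
  #9 SA[9]=16  'd'
  #10 SA[10]=9  'dbcccaad'
  #11 SA[11]=3  'dbdeeedbcccaad'
  #12 SA[12]=2  'ddbdeeedbcccaad'
  #13 SA[13]=5  'deeedbcccaad'
  #14 SA[14]=8  'edbcccaad'
  #15 SA[15]=7  'eedbcccaad'
  #16 SA[16]=6  'eeedbcccaad'

SA = [14, 15, 10, 1, 4, 13, 0, 12, 11, 16, 9, 3, 2, 5, 8, 7, 6]
[i] adj suffixes → lcp
  [1] 14/15 → 1 ('a')
  [2] 15/10 → 0 ('')
  [3] 10/1 → 1 ('b')
  [4] 1/4 → 2 ('bd')
  [5] 4/13 → 0 ('')
  [6] 13/0 → 1 ('c')
  [7] 0/12 → 1 ('c')
  [8] 12/11 → 2 ('cc')
  [9] 11/16 → 0 ('')
  [10] 16/9 → 1 ('d')
  [11] 9/3 → 2 ('db')
  [12] 3/2 → 1 ('d')
  [13] 2/5 → 1 ('d')
  [14] 5/8 → 0 ('')
  [15] 8/7 → 1 ('e')
  [16] 7/6 → 2 ('ee')

n(n+1)/2 = 17·18/2 = 153
Σ LCP = 0 + 1 + 0 + 1 + 2 + 0 + 1 + 1 + 2 + 0 + 1 + 2 + 1 + 1 + 0 + 1 + 2 = 16
distinct = 153 − 16 = 137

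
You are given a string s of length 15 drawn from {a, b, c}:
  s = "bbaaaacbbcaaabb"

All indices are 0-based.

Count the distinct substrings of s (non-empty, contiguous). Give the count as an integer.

100

rank→(start, suffix):
  0 → (2, 'aaaacbbcaaabb')
  1 → (10, 'aaabb')
  2 → (3, 'aaacbbcaaabb')
  3 → (11, 'aabb')
  4 → (4, 'aacbbcaaabb')
  5 → (12, 'abb')
  6 → (5, 'acbbcaaabb')
  7 → (14, 'b')
  8 → (1, 'baaaacbbcaaabb')
  9 → (13, 'bb')
  10 → (0, 'bbaaaacbbcaaabb')
  11 → (7, 'bbcaaabb')
  12 → (8, 'bcaaabb')
  13 → (9, 'caaabb')
  14 → (6, 'cbbcaaabb')

SA = [2, 10, 3, 11, 4, 12, 5, 14, 1, 13, 0, 7, 8, 9, 6]
rank  pair      lcp
   1  s[2:],s[10:]  3  'aaa'
   2  s[10:],s[3:]  3  'aaa'
   3  s[3:],s[11:]  2  'aa'
   4  s[11:],s[4:]  2  'aa'
   5  s[4:],s[12:]  1  'a'
   6  s[12:],s[5:]  1  'a'
   7  s[5:],s[14:]  0  ''
   8  s[14:],s[1:]  1  'b'
   9  s[1:],s[13:]  1  'b'
  10  s[13:],s[0:]  2  'bb'
  11  s[0:],s[7:]  2  'bb'
  12  s[7:],s[8:]  1  'b'
  13  s[8:],s[9:]  0  ''
  14  s[9:],s[6:]  1  'c'

n(n+1)/2 = 15·16/2 = 120
Σ LCP = 0 + 3 + 3 + 2 + 2 + 1 + 1 + 0 + 1 + 1 + 2 + 2 + 1 + 0 + 1 = 20
distinct = 120 − 20 = 100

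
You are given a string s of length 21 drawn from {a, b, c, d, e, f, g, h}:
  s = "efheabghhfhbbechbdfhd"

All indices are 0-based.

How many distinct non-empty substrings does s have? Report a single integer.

215

rank→(start, suffix):
  0 → (4, 'abghhfhbbechbdfhd')
  1 → (11, 'bbechbdfhd')
  2 → (16, 'bdfhd')
  3 → (12, 'bechbdfhd')
  4 → (5, 'bghhfhbbechbdfhd')
  5 → (14, 'chbdfhd')
  6 → (20, 'd')
  7 → (17, 'dfhd')
  8 → (3, 'eabghhfhbbechbdfhd')
  9 → (13, 'echbdfhd')
  10 → (0, 'efheabghhfhbbechbdfhd')
  11 → (9, 'fhbbechbdfhd')
  12 → (18, 'fhd')
  13 → (1, 'fheabghhfhbbechbdfhd')
  14 → (6, 'ghhfhbbechbdfhd')
  15 → (10, 'hbbechbdfhd')
  16 → (15, 'hbdfhd')
  17 → (19, 'hd')
  18 → (2, 'heabghhfhbbechbdfhd')
  19 → (8, 'hfhbbechbdfhd')
  20 → (7, 'hhfhbbechbdfhd')

SA = [4, 11, 16, 12, 5, 14, 20, 17, 3, 13, 0, 9, 18, 1, 6, 10, 15, 19, 2, 8, 7]
[i] adj suffixes → lcp
  [1] 4/11 → 0 ('')
  [2] 11/16 → 1 ('b')
  [3] 16/12 → 1 ('b')
  [4] 12/5 → 1 ('b')
  [5] 5/14 → 0 ('')
  [6] 14/20 → 0 ('')
  [7] 20/17 → 1 ('d')
  [8] 17/3 → 0 ('')
  [9] 3/13 → 1 ('e')
  [10] 13/0 → 1 ('e')
  [11] 0/9 → 0 ('')
  [12] 9/18 → 2 ('fh')
  [13] 18/1 → 2 ('fh')
  [14] 1/6 → 0 ('')
  [15] 6/10 → 0 ('')
  [16] 10/15 → 2 ('hb')
  [17] 15/19 → 1 ('h')
  [18] 19/2 → 1 ('h')
  [19] 2/8 → 1 ('h')
  [20] 8/7 → 1 ('h')

n(n+1)/2 = 21·22/2 = 231
Σ LCP = 0 + 0 + 1 + 1 + 1 + 0 + 0 + 1 + 0 + 1 + 1 + 0 + 2 + 2 + 0 + 0 + 2 + 1 + 1 + 1 + 1 = 16
distinct = 231 − 16 = 215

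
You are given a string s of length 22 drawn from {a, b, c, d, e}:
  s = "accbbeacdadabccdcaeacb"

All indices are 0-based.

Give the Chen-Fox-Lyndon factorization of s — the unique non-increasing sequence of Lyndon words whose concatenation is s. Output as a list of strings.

emit factor 1: 'accbbeacdad' (i=0, period=11)
emit factor 2: 'abccdcaeacb' (i=11, period=11)

["accbbeacdad", "abccdcaeacb"]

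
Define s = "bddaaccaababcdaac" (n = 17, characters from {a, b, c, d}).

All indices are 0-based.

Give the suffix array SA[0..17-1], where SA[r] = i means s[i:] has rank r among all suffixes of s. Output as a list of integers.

[7, 14, 3, 8, 10, 15, 4, 9, 11, 0, 16, 6, 5, 12, 13, 2, 1]

rank→(start, suffix):
  0 → (7, 'aababcdaac')
  1 → (14, 'aac')
  2 → (3, 'aaccaababcdaac')
  3 → (8, 'ababcdaac')
  4 → (10, 'abcdaac')
  5 → (15, 'ac')
  6 → (4, 'accaababcdaac')
  7 → (9, 'babcdaac')
  8 → (11, 'bcdaac')
  9 → (0, 'bddaaccaababcdaac')
  10 → (16, 'c')
  11 → (6, 'caababcdaac')
  12 → (5, 'ccaababcdaac')
  13 → (12, 'cdaac')
  14 → (13, 'daac')
  15 → (2, 'daaccaababcdaac')
  16 → (1, 'ddaaccaababcdaac')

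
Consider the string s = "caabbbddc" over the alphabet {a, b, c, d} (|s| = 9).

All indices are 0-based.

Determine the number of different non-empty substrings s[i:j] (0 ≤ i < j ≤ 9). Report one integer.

39

rank | idx | suffix
   0 |   1 | aabbbddc
   1 |   2 | abbbddc
   2 |   3 | bbbddc
   3 |   4 | bbddc
   4 |   5 | bddc
   5 |   8 | c
   6 |   0 | caabbbddc
   7 |   7 | dc
   8 |   6 | ddc

SA = [1, 2, 3, 4, 5, 8, 0, 7, 6]
rank  pair      lcp
   1  s[1:],s[2:]  1  'a'
   2  s[2:],s[3:]  0  ''
   3  s[3:],s[4:]  2  'bb'
   4  s[4:],s[5:]  1  'b'
   5  s[5:],s[8:]  0  ''
   6  s[8:],s[0:]  1  'c'
   7  s[0:],s[7:]  0  ''
   8  s[7:],s[6:]  1  'd'

n(n+1)/2 = 9·10/2 = 45
Σ LCP = 0 + 1 + 0 + 2 + 1 + 0 + 1 + 0 + 1 = 6
distinct = 45 − 6 = 39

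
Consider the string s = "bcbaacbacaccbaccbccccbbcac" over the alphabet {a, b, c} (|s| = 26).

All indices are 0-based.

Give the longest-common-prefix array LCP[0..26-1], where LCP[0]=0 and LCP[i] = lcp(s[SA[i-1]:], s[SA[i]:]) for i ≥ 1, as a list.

sorted suffixes:
  #0 SA[0]=3  'aacbacaccbaccbccccbbcac'
  #1 SA[1]=24  'ac'
  #2 SA[2]=7  'acaccbaccbccccbbcac'
  #3 SA[3]=4  'acbacaccbaccbccccbbcac'
  #4 SA[4]=9  'accbaccbccccbbcac'
  #5 SA[5]=13  'accbccccbbcac'
  #6 SA[6]=2  'baacbacaccbaccbccccbbcac'
  #7 SA[7]=6  'bacaccbaccbccccbbcac'
  #8 SA[8]=12  'baccbccccbbcac'
  #9 SA[9]=21  'bbcac'
  #10 SA[10]=22  'bcac'
  #11 SA[11]=0  'bcbaacbacaccbaccbccccbbcac'
  #12 SA[12]=16  'bccccbbcac'
  #13 SA[13]=25  'c'
  #14 SA[14]=23  'cac'
  #15 SA[15]=8  'caccbaccbccccbbcac'
  #16 SA[16]=1  'cbaacbacaccbaccbccccbbcac'
  #17 SA[17]=5  'cbacaccbaccbccccbbcac'
  #18 SA[18]=11  'cbaccbccccbbcac'
  #19 SA[19]=20  'cbbcac'
  #20 SA[20]=15  'cbccccbbcac'
  #21 SA[21]=10  'ccbaccbccccbbcac'
  #22 SA[22]=19  'ccbbcac'
  #23 SA[23]=14  'ccbccccbbcac'
  #24 SA[24]=18  'cccbbcac'
  #25 SA[25]=17  'ccccbbcac'

SA = [3, 24, 7, 4, 9, 13, 2, 6, 12, 21, 22, 0, 16, 25, 23, 8, 1, 5, 11, 20, 15, 10, 19, 14, 18, 17]
[i] adj suffixes → lcp
  [1] 3/24 → 1 ('a')
  [2] 24/7 → 2 ('ac')
  [3] 7/4 → 2 ('ac')
  [4] 4/9 → 2 ('ac')
  [5] 9/13 → 4 ('accb')
  [6] 13/2 → 0 ('')
  [7] 2/6 → 2 ('ba')
  [8] 6/12 → 3 ('bac')
  [9] 12/21 → 1 ('b')
  [10] 21/22 → 1 ('b')
  [11] 22/0 → 2 ('bc')
  [12] 0/16 → 2 ('bc')
  [13] 16/25 → 0 ('')
  [14] 25/23 → 1 ('c')
  [15] 23/8 → 3 ('cac')
  [16] 8/1 → 1 ('c')
  [17] 1/5 → 3 ('cba')
  [18] 5/11 → 4 ('cbac')
  [19] 11/20 → 2 ('cb')
  [20] 20/15 → 2 ('cb')
  [21] 15/10 → 1 ('c')
  [22] 10/19 → 3 ('ccb')
  [23] 19/14 → 3 ('ccb')
  [24] 14/18 → 2 ('cc')
  [25] 18/17 → 3 ('ccc')

[0, 1, 2, 2, 2, 4, 0, 2, 3, 1, 1, 2, 2, 0, 1, 3, 1, 3, 4, 2, 2, 1, 3, 3, 2, 3]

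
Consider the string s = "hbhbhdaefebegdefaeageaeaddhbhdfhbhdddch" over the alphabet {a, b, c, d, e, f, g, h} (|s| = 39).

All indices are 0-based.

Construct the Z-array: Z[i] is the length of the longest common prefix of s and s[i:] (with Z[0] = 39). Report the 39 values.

Z[0]=39
i=1: i≥r, start 0; Z[1]=0
i=2: i≥r, start 0; Z[2]=3 extend→box=[2,5)
i=3: min(r-i=2, Z[1]=0)=0; Z[3]=0
i=4: min(r-i=1, Z[2]=3)=1; Z[4]=1
i=5: i≥r, start 0; Z[5]=0
i=6: i≥r, start 0; Z[6]=0
i=7: i≥r, start 0; Z[7]=0
i=8: i≥r, start 0; Z[8]=0
i=9: i≥r, start 0; Z[9]=0
i=10: i≥r, start 0; Z[10]=0
i=11: i≥r, start 0; Z[11]=0
i=12: i≥r, start 0; Z[12]=0
i=13: i≥r, start 0; Z[13]=0
i=14: i≥r, start 0; Z[14]=0
i=15: i≥r, start 0; Z[15]=0
i=16: i≥r, start 0; Z[16]=0
i=17: i≥r, start 0; Z[17]=0
i=18: i≥r, start 0; Z[18]=0
i=19: i≥r, start 0; Z[19]=0
i=20: i≥r, start 0; Z[20]=0
i=21: i≥r, start 0; Z[21]=0
i=22: i≥r, start 0; Z[22]=0
i=23: i≥r, start 0; Z[23]=0
i=24: i≥r, start 0; Z[24]=0
i=25: i≥r, start 0; Z[25]=0
i=26: i≥r, start 0; Z[26]=3 extend→box=[26,29)
i=27: min(r-i=2, Z[1]=0)=0; Z[27]=0
i=28: min(r-i=1, Z[2]=3)=1; Z[28]=1
i=29: i≥r, start 0; Z[29]=0
i=30: i≥r, start 0; Z[30]=0
i=31: i≥r, start 0; Z[31]=3 extend→box=[31,34)
i=32: min(r-i=2, Z[1]=0)=0; Z[32]=0
i=33: min(r-i=1, Z[2]=3)=1; Z[33]=1
i=34: i≥r, start 0; Z[34]=0
i=35: i≥r, start 0; Z[35]=0
i=36: i≥r, start 0; Z[36]=0
i=37: i≥r, start 0; Z[37]=0
i=38: i≥r, start 0; Z[38]=1 extend→box=[38,39)

[39, 0, 3, 0, 1, 0, 0, 0, 0, 0, 0, 0, 0, 0, 0, 0, 0, 0, 0, 0, 0, 0, 0, 0, 0, 0, 3, 0, 1, 0, 0, 3, 0, 1, 0, 0, 0, 0, 1]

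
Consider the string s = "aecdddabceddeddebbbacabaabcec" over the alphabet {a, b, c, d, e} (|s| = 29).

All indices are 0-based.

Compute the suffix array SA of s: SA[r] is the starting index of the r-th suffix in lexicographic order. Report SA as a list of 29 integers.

rank→(start, suffix):
  0 → (23, 'aabcec')
  1 → (21, 'abaabcec')
  2 → (24, 'abcec')
  3 → (6, 'abceddeddebbbacabaabcec')
  4 → (19, 'acabaabcec')
  5 → (0, 'aecdddabceddeddebbbacabaabcec')
  6 → (22, 'baabcec')
  7 → (18, 'bacabaabcec')
  8 → (17, 'bbacabaabcec')
  9 → (16, 'bbbacabaabcec')
  10 → (25, 'bcec')
  11 → (7, 'bceddeddebbbacabaabcec')
  12 → (28, 'c')
  13 → (20, 'cabaabcec')
  14 → (2, 'cdddabceddeddebbbacabaabcec')
  15 → (26, 'cec')
  16 → (8, 'ceddeddebbbacabaabcec')
  17 → (5, 'dabceddeddebbbacabaabcec')
  18 → (4, 'ddabceddeddebbbacabaabcec')
  19 → (3, 'dddabceddeddebbbacabaabcec')
  20 → (13, 'ddebbbacabaabcec')
  21 → (10, 'ddeddebbbacabaabcec')
  22 → (14, 'debbbacabaabcec')
  23 → (11, 'deddebbbacabaabcec')
  24 → (15, 'ebbbacabaabcec')
  25 → (27, 'ec')
  26 → (1, 'ecdddabceddeddebbbacabaabcec')
  27 → (12, 'eddebbbacabaabcec')
  28 → (9, 'eddeddebbbacabaabcec')

[23, 21, 24, 6, 19, 0, 22, 18, 17, 16, 25, 7, 28, 20, 2, 26, 8, 5, 4, 3, 13, 10, 14, 11, 15, 27, 1, 12, 9]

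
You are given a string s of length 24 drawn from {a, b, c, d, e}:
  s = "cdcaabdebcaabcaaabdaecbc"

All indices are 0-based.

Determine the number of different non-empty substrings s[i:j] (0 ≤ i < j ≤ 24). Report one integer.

rank→(start, suffix):
  0 → (14, 'aaabdaecbc')
  1 → (10, 'aabcaaabdaecbc')
  2 → (15, 'aabdaecbc')
  3 → (3, 'aabdebcaabcaaabdaecbc')
  4 → (11, 'abcaaabdaecbc')
  5 → (16, 'abdaecbc')
  6 → (4, 'abdebcaabcaaabdaecbc')
  7 → (19, 'aecbc')
  8 → (22, 'bc')
  9 → (12, 'bcaaabdaecbc')
  10 → (8, 'bcaabcaaabdaecbc')
  11 → (17, 'bdaecbc')
  12 → (5, 'bdebcaabcaaabdaecbc')
  13 → (23, 'c')
  14 → (13, 'caaabdaecbc')
  15 → (9, 'caabcaaabdaecbc')
  16 → (2, 'caabdebcaabcaaabdaecbc')
  17 → (21, 'cbc')
  18 → (0, 'cdcaabdebcaabcaaabdaecbc')
  19 → (18, 'daecbc')
  20 → (1, 'dcaabdebcaabcaaabdaecbc')
  21 → (6, 'debcaabcaaabdaecbc')
  22 → (7, 'ebcaabcaaabdaecbc')
  23 → (20, 'ecbc')

SA = [14, 10, 15, 3, 11, 16, 4, 19, 22, 12, 8, 17, 5, 23, 13, 9, 2, 21, 0, 18, 1, 6, 7, 20]
[i] adj suffixes → lcp
  [1] 14/10 → 2 ('aa')
  [2] 10/15 → 3 ('aab')
  [3] 15/3 → 4 ('aabd')
  [4] 3/11 → 1 ('a')
  [5] 11/16 → 2 ('ab')
  [6] 16/4 → 3 ('abd')
  [7] 4/19 → 1 ('a')
  [8] 19/22 → 0 ('')
  [9] 22/12 → 2 ('bc')
  [10] 12/8 → 4 ('bcaa')
  [11] 8/17 → 1 ('b')
  [12] 17/5 → 2 ('bd')
  [13] 5/23 → 0 ('')
  [14] 23/13 → 1 ('c')
  [15] 13/9 → 3 ('caa')
  [16] 9/2 → 4 ('caab')
  [17] 2/21 → 1 ('c')
  [18] 21/0 → 1 ('c')
  [19] 0/18 → 0 ('')
  [20] 18/1 → 1 ('d')
  [21] 1/6 → 1 ('d')
  [22] 6/7 → 0 ('')
  [23] 7/20 → 1 ('e')

n(n+1)/2 = 24·25/2 = 300
Σ LCP = 0 + 2 + 3 + 4 + 1 + 2 + 3 + 1 + 0 + 2 + 4 + 1 + 2 + 0 + 1 + 3 + 4 + 1 + 1 + 0 + 1 + 1 + 0 + 1 = 38
distinct = 300 − 38 = 262

262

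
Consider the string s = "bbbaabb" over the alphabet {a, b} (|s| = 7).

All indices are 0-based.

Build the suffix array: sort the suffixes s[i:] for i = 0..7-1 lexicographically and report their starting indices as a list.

[3, 4, 6, 2, 5, 1, 0]

rank | idx | suffix
   0 |   3 | aabb
   1 |   4 | abb
   2 |   6 | b
   3 |   2 | baabb
   4 |   5 | bb
   5 |   1 | bbaabb
   6 |   0 | bbbaabb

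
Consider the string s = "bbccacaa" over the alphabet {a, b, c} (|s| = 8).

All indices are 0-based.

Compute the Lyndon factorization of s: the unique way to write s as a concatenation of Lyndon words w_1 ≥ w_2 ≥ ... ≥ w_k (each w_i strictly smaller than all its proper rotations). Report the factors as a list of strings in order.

emit factor 1: 'bbcc' (i=0, period=4)
emit factor 2: 'ac' (i=4, period=2)
emit factor 3: 'a' (i=6, period=1)
emit factor 4: 'a' (i=7, period=1)

["bbcc", "ac", "a", "a"]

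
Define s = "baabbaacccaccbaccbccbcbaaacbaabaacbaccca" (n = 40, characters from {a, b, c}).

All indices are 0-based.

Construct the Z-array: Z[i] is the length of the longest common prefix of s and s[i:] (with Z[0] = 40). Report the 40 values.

Z[0]=40
i=1: fresh scan; Z[1]=0
i=2: fresh scan; Z[2]=0
i=3: fresh scan; Z[3]=1 extend→box=[3,4)
i=4: fresh scan; Z[4]=3 extend→box=[4,7)
i=5: min(r-i=2, Z[1]=0)=0; Z[5]=0
i=6: min(r-i=1, Z[2]=0)=0; Z[6]=0
i=7: fresh scan; Z[7]=0
i=8: fresh scan; Z[8]=0
i=9: fresh scan; Z[9]=0
i=10: fresh scan; Z[10]=0
i=11: fresh scan; Z[11]=0
i=12: fresh scan; Z[12]=0
i=13: fresh scan; Z[13]=2 extend→box=[13,15)
i=14: min(r-i=1, Z[1]=0)=0; Z[14]=0
i=15: fresh scan; Z[15]=0
i=16: fresh scan; Z[16]=0
i=17: fresh scan; Z[17]=1 extend→box=[17,18)
i=18: fresh scan; Z[18]=0
i=19: fresh scan; Z[19]=0
i=20: fresh scan; Z[20]=1 extend→box=[20,21)
i=21: fresh scan; Z[21]=0
i=22: fresh scan; Z[22]=3 extend→box=[22,25)
i=23: min(r-i=2, Z[1]=0)=0; Z[23]=0
i=24: min(r-i=1, Z[2]=0)=0; Z[24]=0
i=25: fresh scan; Z[25]=0
i=26: fresh scan; Z[26]=0
i=27: fresh scan; Z[27]=4 extend→box=[27,31)
i=28: min(r-i=3, Z[1]=0)=0; Z[28]=0
i=29: min(r-i=2, Z[2]=0)=0; Z[29]=0
i=30: min(r-i=1, Z[3]=1)=1; Z[30]=3 extend→box=[30,33)
i=31: min(r-i=2, Z[1]=0)=0; Z[31]=0
i=32: min(r-i=1, Z[2]=0)=0; Z[32]=0
i=33: fresh scan; Z[33]=0
i=34: fresh scan; Z[34]=2 extend→box=[34,36)
i=35: min(r-i=1, Z[1]=0)=0; Z[35]=0
i=36: fresh scan; Z[36]=0
i=37: fresh scan; Z[37]=0
i=38: fresh scan; Z[38]=0
i=39: fresh scan; Z[39]=0

[40, 0, 0, 1, 3, 0, 0, 0, 0, 0, 0, 0, 0, 2, 0, 0, 0, 1, 0, 0, 1, 0, 3, 0, 0, 0, 0, 4, 0, 0, 3, 0, 0, 0, 2, 0, 0, 0, 0, 0]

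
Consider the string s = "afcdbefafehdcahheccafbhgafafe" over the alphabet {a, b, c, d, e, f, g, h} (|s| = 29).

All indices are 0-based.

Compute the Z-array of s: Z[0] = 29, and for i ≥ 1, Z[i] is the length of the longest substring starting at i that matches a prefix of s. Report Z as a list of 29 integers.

Z[0]=29
i=1: fresh scan; Z[1]=0
i=2: fresh scan; Z[2]=0
i=3: fresh scan; Z[3]=0
i=4: fresh scan; Z[4]=0
i=5: fresh scan; Z[5]=0
i=6: fresh scan; Z[6]=0
i=7: fresh scan; Z[7]=2 scan→box=[7,9)
i=8: min(r-i=1, Z[1]=0)=0; Z[8]=0
i=9: fresh scan; Z[9]=0
i=10: fresh scan; Z[10]=0
i=11: fresh scan; Z[11]=0
i=12: fresh scan; Z[12]=0
i=13: fresh scan; Z[13]=1 scan→box=[13,14)
i=14: fresh scan; Z[14]=0
i=15: fresh scan; Z[15]=0
i=16: fresh scan; Z[16]=0
i=17: fresh scan; Z[17]=0
i=18: fresh scan; Z[18]=0
i=19: fresh scan; Z[19]=2 scan→box=[19,21)
i=20: min(r-i=1, Z[1]=0)=0; Z[20]=0
i=21: fresh scan; Z[21]=0
i=22: fresh scan; Z[22]=0
i=23: fresh scan; Z[23]=0
i=24: fresh scan; Z[24]=2 scan→box=[24,26)
i=25: min(r-i=1, Z[1]=0)=0; Z[25]=0
i=26: fresh scan; Z[26]=2 scan→box=[26,28)
i=27: min(r-i=1, Z[1]=0)=0; Z[27]=0
i=28: fresh scan; Z[28]=0

[29, 0, 0, 0, 0, 0, 0, 2, 0, 0, 0, 0, 0, 1, 0, 0, 0, 0, 0, 2, 0, 0, 0, 0, 2, 0, 2, 0, 0]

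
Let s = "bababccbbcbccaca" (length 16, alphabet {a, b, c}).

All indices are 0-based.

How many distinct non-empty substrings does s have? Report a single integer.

rank | idx | suffix
   0 |  15 | a
   1 |   1 | ababccbbcbccaca
   2 |   3 | abccbbcbccaca
   3 |  13 | aca
   4 |   0 | bababccbbcbccaca
   5 |   2 | babccbbcbccaca
   6 |   7 | bbcbccaca
   7 |   8 | bcbccaca
   8 |  10 | bccaca
   9 |   4 | bccbbcbccaca
  10 |  14 | ca
  11 |  12 | caca
  12 |   6 | cbbcbccaca
  13 |   9 | cbccaca
  14 |  11 | ccaca
  15 |   5 | ccbbcbccaca

SA = [15, 1, 3, 13, 0, 2, 7, 8, 10, 4, 14, 12, 6, 9, 11, 5]
[i] adj suffixes → lcp
  [1] 15/1 → 1 ('a')
  [2] 1/3 → 2 ('ab')
  [3] 3/13 → 1 ('a')
  [4] 13/0 → 0 ('')
  [5] 0/2 → 3 ('bab')
  [6] 2/7 → 1 ('b')
  [7] 7/8 → 1 ('b')
  [8] 8/10 → 2 ('bc')
  [9] 10/4 → 3 ('bcc')
  [10] 4/14 → 0 ('')
  [11] 14/12 → 2 ('ca')
  [12] 12/6 → 1 ('c')
  [13] 6/9 → 2 ('cb')
  [14] 9/11 → 1 ('c')
  [15] 11/5 → 2 ('cc')

n(n+1)/2 = 16·17/2 = 136
Σ LCP = 0 + 1 + 2 + 1 + 0 + 3 + 1 + 1 + 2 + 3 + 0 + 2 + 1 + 2 + 1 + 2 = 22
distinct = 136 − 22 = 114

114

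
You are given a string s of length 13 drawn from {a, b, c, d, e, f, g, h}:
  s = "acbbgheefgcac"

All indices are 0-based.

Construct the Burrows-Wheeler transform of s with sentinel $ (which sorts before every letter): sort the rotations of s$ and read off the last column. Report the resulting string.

cc$cbagaheefbg

rank  rotation        last
    0  $acbbgheefgcac  c
    1  ac$acbbgheefgc  c
    2  acbbgheefgcac$  $
    3  bbgheefgcac$ac  c
    4  bgheefgcac$acb  b
    5  c$acbbgheefgca  a
    6  cac$acbbgheefg  g
    7  cbbgheefgcac$a  a
    8  eefgcac$acbbgh  h
    9  efgcac$acbbghe  e
   10  fgcac$acbbghee  e
   11  gcac$acbbgheef  f
   12  gheefgcac$acbb  b
   13  heefgcac$acbbg  g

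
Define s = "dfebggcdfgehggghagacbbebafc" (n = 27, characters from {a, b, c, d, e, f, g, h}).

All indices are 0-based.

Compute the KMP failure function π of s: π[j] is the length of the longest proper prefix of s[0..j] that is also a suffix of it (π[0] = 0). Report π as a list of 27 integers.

[0, 0, 0, 0, 0, 0, 0, 1, 2, 0, 0, 0, 0, 0, 0, 0, 0, 0, 0, 0, 0, 0, 0, 0, 0, 0, 0]

π[0] = 0
j=1 s[j]='f': π[1]=0 (border '')
j=2 s[j]='e': π[2]=0 (border '')
j=3 s[j]='b': π[3]=0 (border '')
j=4 s[j]='g': π[4]=0 (border '')
j=5 s[j]='g': π[5]=0 (border '')
j=6 s[j]='c': π[6]=0 (border '')
j=7 s[j]='d': π[7]=1 (border 'd')
j=8 s[j]='f': π[8]=2 (border 'df')
j=9 s[j]='g': k: 2→0; π[9]=0 (border '')
j=10 s[j]='e': π[10]=0 (border '')
j=11 s[j]='h': π[11]=0 (border '')
j=12 s[j]='g': π[12]=0 (border '')
j=13 s[j]='g': π[13]=0 (border '')
j=14 s[j]='g': π[14]=0 (border '')
j=15 s[j]='h': π[15]=0 (border '')
j=16 s[j]='a': π[16]=0 (border '')
j=17 s[j]='g': π[17]=0 (border '')
j=18 s[j]='a': π[18]=0 (border '')
j=19 s[j]='c': π[19]=0 (border '')
j=20 s[j]='b': π[20]=0 (border '')
j=21 s[j]='b': π[21]=0 (border '')
j=22 s[j]='e': π[22]=0 (border '')
j=23 s[j]='b': π[23]=0 (border '')
j=24 s[j]='a': π[24]=0 (border '')
j=25 s[j]='f': π[25]=0 (border '')
j=26 s[j]='c': π[26]=0 (border '')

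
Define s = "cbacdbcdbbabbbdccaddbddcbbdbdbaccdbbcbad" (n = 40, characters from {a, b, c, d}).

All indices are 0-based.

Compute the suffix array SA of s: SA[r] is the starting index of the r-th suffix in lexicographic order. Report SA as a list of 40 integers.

[10, 30, 2, 38, 17, 9, 29, 1, 37, 8, 11, 34, 24, 12, 35, 5, 27, 25, 13, 20, 16, 0, 36, 23, 15, 31, 6, 32, 3, 39, 28, 7, 33, 4, 26, 19, 22, 14, 18, 21]

rank | idx | suffix
   0 |  10 | abbbdccaddbddcbbdbdbaccdbbcbad
   1 |  30 | accdbbcbad
   2 |   2 | acdbcdbbabbbdccaddbddcbbdbdbaccdbbcbad
   3 |  38 | ad
   4 |  17 | addbddcbbdbdbaccdbbcbad
   5 |   9 | babbbdccaddbddcbbdbdbaccdbbcbad
   6 |  29 | baccdbbcbad
   7 |   1 | bacdbcdbbabbbdccaddbddcbbdbdbaccdbbcbad
   8 |  37 | bad
   9 |   8 | bbabbbdccaddbddcbbdbdbaccdbbcbad
  10 |  11 | bbbdccaddbddcbbdbdbaccdbbcbad
  11 |  34 | bbcbad
  12 |  24 | bbdbdbaccdbbcbad
  13 |  12 | bbdccaddbddcbbdbdbaccdbbcbad
  14 |  35 | bcbad
  15 |   5 | bcdbbabbbdccaddbddcbbdbdbaccdbbcbad
  16 |  27 | bdbaccdbbcbad
  17 |  25 | bdbdbaccdbbcbad
  18 |  13 | bdccaddbddcbbdbdbaccdbbcbad
  19 |  20 | bddcbbdbdbaccdbbcbad
  20 |  16 | caddbddcbbdbdbaccdbbcbad
  21 |   0 | cbacdbcdbbabbbdccaddbddcbbdbdbaccdbbcbad
  22 |  36 | cbad
  23 |  23 | cbbdbdbaccdbbcbad
  24 |  15 | ccaddbddcbbdbdbaccdbbcbad
  25 |  31 | ccdbbcbad
  26 |   6 | cdbbabbbdccaddbddcbbdbdbaccdbbcbad
  27 |  32 | cdbbcbad
  28 |   3 | cdbcdbbabbbdccaddbddcbbdbdbaccdbbcbad
  29 |  39 | d
  30 |  28 | dbaccdbbcbad
  31 |   7 | dbbabbbdccaddbddcbbdbdbaccdbbcbad
  32 |  33 | dbbcbad
  33 |   4 | dbcdbbabbbdccaddbddcbbdbdbaccdbbcbad
  34 |  26 | dbdbaccdbbcbad
  35 |  19 | dbddcbbdbdbaccdbbcbad
  36 |  22 | dcbbdbdbaccdbbcbad
  37 |  14 | dccaddbddcbbdbdbaccdbbcbad
  38 |  18 | ddbddcbbdbdbaccdbbcbad
  39 |  21 | ddcbbdbdbaccdbbcbad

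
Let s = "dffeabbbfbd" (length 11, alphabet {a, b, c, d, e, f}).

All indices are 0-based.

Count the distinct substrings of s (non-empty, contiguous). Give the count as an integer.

59

rank | idx | suffix
   0 |   4 | abbbfbd
   1 |   5 | bbbfbd
   2 |   6 | bbfbd
   3 |   9 | bd
   4 |   7 | bfbd
   5 |  10 | d
   6 |   0 | dffeabbbfbd
   7 |   3 | eabbbfbd
   8 |   8 | fbd
   9 |   2 | feabbbfbd
  10 |   1 | ffeabbbfbd

SA = [4, 5, 6, 9, 7, 10, 0, 3, 8, 2, 1]
[i] adj suffixes → lcp
  [1] 4/5 → 0 ('')
  [2] 5/6 → 2 ('bb')
  [3] 6/9 → 1 ('b')
  [4] 9/7 → 1 ('b')
  [5] 7/10 → 0 ('')
  [6] 10/0 → 1 ('d')
  [7] 0/3 → 0 ('')
  [8] 3/8 → 0 ('')
  [9] 8/2 → 1 ('f')
  [10] 2/1 → 1 ('f')

n(n+1)/2 = 11·12/2 = 66
Σ LCP = 0 + 0 + 2 + 1 + 1 + 0 + 1 + 0 + 0 + 1 + 1 = 7
distinct = 66 − 7 = 59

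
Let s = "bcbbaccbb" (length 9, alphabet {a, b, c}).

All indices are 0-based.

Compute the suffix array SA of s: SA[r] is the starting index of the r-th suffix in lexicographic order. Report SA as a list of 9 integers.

[4, 8, 3, 7, 2, 0, 6, 1, 5]

sorted suffixes:
  #0 SA[0]=4  'accbb'
  #1 SA[1]=8  'b'
  #2 SA[2]=3  'baccbb'
  #3 SA[3]=7  'bb'
  #4 SA[4]=2  'bbaccbb'
  #5 SA[5]=0  'bcbbaccbb'
  #6 SA[6]=6  'cbb'
  #7 SA[7]=1  'cbbaccbb'
  #8 SA[8]=5  'ccbb'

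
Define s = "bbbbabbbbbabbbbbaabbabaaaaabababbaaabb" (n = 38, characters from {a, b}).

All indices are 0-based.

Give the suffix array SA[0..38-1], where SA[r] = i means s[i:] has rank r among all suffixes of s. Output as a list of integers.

[22, 23, 24, 33, 25, 34, 16, 20, 26, 28, 35, 30, 17, 10, 4, 37, 21, 32, 15, 19, 27, 29, 9, 3, 36, 31, 14, 18, 8, 2, 13, 7, 1, 12, 6, 0, 11, 5]

sorted suffixes:
  #0 SA[0]=22  'aaaaabababbaaabb'
  #1 SA[1]=23  'aaaabababbaaabb'
  #2 SA[2]=24  'aaabababbaaabb'
  #3 SA[3]=33  'aaabb'
  #4 SA[4]=25  'aabababbaaabb'
  #5 SA[5]=34  'aabb'
  #6 SA[6]=16  'aabbabaaaaabababbaaabb'
  #7 SA[7]=20  'abaaaaabababbaaabb'
  #8 SA[8]=26  'abababbaaabb'
  #9 SA[9]=28  'ababbaaabb'
  #10 SA[10]=35  'abb'
  #11 SA[11]=30  'abbaaabb'
  #12 SA[12]=17  'abbabaaaaabababbaaabb'
  #13 SA[13]=10  'abbbbbaabbabaaaaabababbaaabb'
  #14 SA[14]=4  'abbbbbabbbbbaabbabaaaaabababbaaabb'
  #15 SA[15]=37  'b'
  #16 SA[16]=21  'baaaaabababbaaabb'
  #17 SA[17]=32  'baaabb'
  #18 SA[18]=15  'baabbabaaaaabababbaaabb'
  #19 SA[19]=19  'babaaaaabababbaaabb'
  #20 SA[20]=27  'bababbaaabb'
  #21 SA[21]=29  'babbaaabb'
  #22 SA[22]=9  'babbbbbaabbabaaaaabababbaaabb'
  #23 SA[23]=3  'babbbbbabbbbbaabbabaaaaabababbaaabb'
  #24 SA[24]=36  'bb'
  #25 SA[25]=31  'bbaaabb'
  #26 SA[26]=14  'bbaabbabaaaaabababbaaabb'
  #27 SA[27]=18  'bbabaaaaabababbaaabb'
  #28 SA[28]=8  'bbabbbbbaabbabaaaaabababbaaabb'
  #29 SA[29]=2  'bbabbbbbabbbbbaabbabaaaaabababbaaabb'
  #30 SA[30]=13  'bbbaabbabaaaaabababbaaabb'
  #31 SA[31]=7  'bbbabbbbbaabbabaaaaabababbaaabb'
  #32 SA[32]=1  'bbbabbbbbabbbbbaabbabaaaaabababbaaabb'
  #33 SA[33]=12  'bbbbaabbabaaaaabababbaaabb'
  #34 SA[34]=6  'bbbbabbbbbaabbabaaaaabababbaaabb'
  #35 SA[35]=0  'bbbbabbbbbabbbbbaabbabaaaaabababbaaabb'
  #36 SA[36]=11  'bbbbbaabbabaaaaabababbaaabb'
  #37 SA[37]=5  'bbbbbabbbbbaabbabaaaaabababbaaabb'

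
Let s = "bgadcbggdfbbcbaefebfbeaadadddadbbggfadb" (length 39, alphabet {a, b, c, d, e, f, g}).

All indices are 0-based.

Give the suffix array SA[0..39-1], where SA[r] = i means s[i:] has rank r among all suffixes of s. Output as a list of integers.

[22, 23, 36, 29, 2, 25, 14, 38, 13, 10, 31, 11, 20, 18, 0, 5, 32, 12, 4, 28, 24, 37, 30, 3, 27, 26, 8, 21, 17, 15, 35, 9, 19, 16, 1, 7, 34, 6, 33]

rank→(start, suffix):
  0 → (22, 'aadadddadbbggfadb')
  1 → (23, 'adadddadbbggfadb')
  2 → (36, 'adb')
  3 → (29, 'adbbggfadb')
  4 → (2, 'adcbggdfbbcbaefebfbeaadadddadbbggfadb')
  5 → (25, 'adddadbbggfadb')
  6 → (14, 'aefebfbeaadadddadbbggfadb')
  7 → (38, 'b')
  8 → (13, 'baefebfbeaadadddadbbggfadb')
  9 → (10, 'bbcbaefebfbeaadadddadbbggfadb')
  10 → (31, 'bbggfadb')
  11 → (11, 'bcbaefebfbeaadadddadbbggfadb')
  12 → (20, 'beaadadddadbbggfadb')
  13 → (18, 'bfbeaadadddadbbggfadb')
  14 → (0, 'bgadcbggdfbbcbaefebfbeaadadddadbbggfadb')
  15 → (5, 'bggdfbbcbaefebfbeaadadddadbbggfadb')
  16 → (32, 'bggfadb')
  17 → (12, 'cbaefebfbeaadadddadbbggfadb')
  18 → (4, 'cbggdfbbcbaefebfbeaadadddadbbggfadb')
  19 → (28, 'dadbbggfadb')
  20 → (24, 'dadddadbbggfadb')
  21 → (37, 'db')
  22 → (30, 'dbbggfadb')
  23 → (3, 'dcbggdfbbcbaefebfbeaadadddadbbggfadb')
  24 → (27, 'ddadbbggfadb')
  25 → (26, 'dddadbbggfadb')
  26 → (8, 'dfbbcbaefebfbeaadadddadbbggfadb')
  27 → (21, 'eaadadddadbbggfadb')
  28 → (17, 'ebfbeaadadddadbbggfadb')
  29 → (15, 'efebfbeaadadddadbbggfadb')
  30 → (35, 'fadb')
  31 → (9, 'fbbcbaefebfbeaadadddadbbggfadb')
  32 → (19, 'fbeaadadddadbbggfadb')
  33 → (16, 'febfbeaadadddadbbggfadb')
  34 → (1, 'gadcbggdfbbcbaefebfbeaadadddadbbggfadb')
  35 → (7, 'gdfbbcbaefebfbeaadadddadbbggfadb')
  36 → (34, 'gfadb')
  37 → (6, 'ggdfbbcbaefebfbeaadadddadbbggfadb')
  38 → (33, 'ggfadb')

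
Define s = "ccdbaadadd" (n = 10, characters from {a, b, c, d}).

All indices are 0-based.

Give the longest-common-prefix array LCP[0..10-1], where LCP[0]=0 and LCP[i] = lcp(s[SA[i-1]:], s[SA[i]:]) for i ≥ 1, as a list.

rank | idx | suffix
   0 |   4 | aadadd
   1 |   5 | adadd
   2 |   7 | add
   3 |   3 | baadadd
   4 |   0 | ccdbaadadd
   5 |   1 | cdbaadadd
   6 |   9 | d
   7 |   6 | dadd
   8 |   2 | dbaadadd
   9 |   8 | dd

SA = [4, 5, 7, 3, 0, 1, 9, 6, 2, 8]
i: (SA[i-1],SA[i]) lcp shared
  1: (4,5) 1 'a'
  2: (5,7) 2 'ad'
  3: (7,3) 0 ''
  4: (3,0) 0 ''
  5: (0,1) 1 'c'
  6: (1,9) 0 ''
  7: (9,6) 1 'd'
  8: (6,2) 1 'd'
  9: (2,8) 1 'd'

[0, 1, 2, 0, 0, 1, 0, 1, 1, 1]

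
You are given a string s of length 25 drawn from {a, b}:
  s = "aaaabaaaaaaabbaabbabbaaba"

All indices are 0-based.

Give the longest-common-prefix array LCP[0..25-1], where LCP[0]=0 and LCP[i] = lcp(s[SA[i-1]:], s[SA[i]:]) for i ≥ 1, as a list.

[0, 1, 6, 5, 4, 5, 3, 4, 2, 4, 3, 5, 1, 3, 2, 6, 4, 0, 2, 3, 4, 2, 1, 5, 3]

rank | idx | suffix
   0 |  24 | a
   1 |   5 | aaaaaaabbaabbabbaaba
   2 |   6 | aaaaaabbaabbabbaaba
   3 |   7 | aaaaabbaabbabbaaba
   4 |   0 | aaaabaaaaaaabbaabbabbaaba
   5 |   8 | aaaabbaabbabbaaba
   6 |   1 | aaabaaaaaaabbaabbabbaaba
   7 |   9 | aaabbaabbabbaaba
   8 |  21 | aaba
   9 |   2 | aabaaaaaaabbaabbabbaaba
  10 |  10 | aabbaabbabbaaba
  11 |  14 | aabbabbaaba
  12 |  22 | aba
  13 |   3 | abaaaaaaabbaabbabbaaba
  14 |  18 | abbaaba
  15 |  11 | abbaabbabbaaba
  16 |  15 | abbabbaaba
  17 |  23 | ba
  18 |   4 | baaaaaaabbaabbabbaaba
  19 |  20 | baaba
  20 |  13 | baabbabbaaba
  21 |  17 | babbaaba
  22 |  19 | bbaaba
  23 |  12 | bbaabbabbaaba
  24 |  16 | bbabbaaba

SA = [24, 5, 6, 7, 0, 8, 1, 9, 21, 2, 10, 14, 22, 3, 18, 11, 15, 23, 4, 20, 13, 17, 19, 12, 16]
rank  pair      lcp
   1  s[24:],s[5:]  1  'a'
   2  s[5:],s[6:]  6  'aaaaaa'
   3  s[6:],s[7:]  5  'aaaaa'
   4  s[7:],s[0:]  4  'aaaa'
   5  s[0:],s[8:]  5  'aaaab'
   6  s[8:],s[1:]  3  'aaa'
   7  s[1:],s[9:]  4  'aaab'
   8  s[9:],s[21:]  2  'aa'
   9  s[21:],s[2:]  4  'aaba'
  10  s[2:],s[10:]  3  'aab'
  11  s[10:],s[14:]  5  'aabba'
  12  s[14:],s[22:]  1  'a'
  13  s[22:],s[3:]  3  'aba'
  14  s[3:],s[18:]  2  'ab'
  15  s[18:],s[11:]  6  'abbaab'
  16  s[11:],s[15:]  4  'abba'
  17  s[15:],s[23:]  0  ''
  18  s[23:],s[4:]  2  'ba'
  19  s[4:],s[20:]  3  'baa'
  20  s[20:],s[13:]  4  'baab'
  21  s[13:],s[17:]  2  'ba'
  22  s[17:],s[19:]  1  'b'
  23  s[19:],s[12:]  5  'bbaab'
  24  s[12:],s[16:]  3  'bba'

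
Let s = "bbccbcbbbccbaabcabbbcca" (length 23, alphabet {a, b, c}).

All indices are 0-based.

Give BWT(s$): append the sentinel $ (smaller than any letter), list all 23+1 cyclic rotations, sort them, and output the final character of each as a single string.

acbcacacbb$acbbbcbcbcbbb

rank  rotation                  last
    0  $bbccbcbbbccbaabcabbbcca  a
    1  a$bbccbcbbbccbaabcabbbcc  c
    2  aabcabbbcca$bbccbcbbbccb  b
    3  abbbcca$bbccbcbbbccbaabc  c
    4  abcabbbcca$bbccbcbbbccba  a
    5  baabcabbbcca$bbccbcbbbcc  c
    6  bbbcca$bbccbcbbbccbaabca  a
    7  bbbccbaabcabbbcca$bbccbc  c
    8  bbcca$bbccbcbbbccbaabcab  b
    9  bbccbaabcabbbcca$bbccbcb  b
   10  bbccbcbbbccbaabcabbbcca$  $
   11  bcabbbcca$bbccbcbbbccbaa  a
   12  bcbbbccbaabcabbbcca$bbcc  c
   13  bcca$bbccbcbbbccbaabcabb  b
   14  bccbaabcabbbcca$bbccbcbb  b
   15  bccbcbbbccbaabcabbbcca$b  b
   16  ca$bbccbcbbbccbaabcabbbc  c
   17  cabbbcca$bbccbcbbbccbaab  b
   18  cbaabcabbbcca$bbccbcbbbc  c
   19  cbbbccbaabcabbbcca$bbccb  b
   20  cbcbbbccbaabcabbbcca$bbc  c
   21  cca$bbccbcbbbccbaabcabbb  b
   22  ccbaabcabbbcca$bbccbcbbb  b
   23  ccbcbbbccbaabcabbbcca$bb  b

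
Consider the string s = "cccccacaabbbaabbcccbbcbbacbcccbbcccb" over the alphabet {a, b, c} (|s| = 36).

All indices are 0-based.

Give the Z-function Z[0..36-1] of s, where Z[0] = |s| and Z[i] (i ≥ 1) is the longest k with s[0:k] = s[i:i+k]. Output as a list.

[36, 4, 3, 2, 1, 0, 1, 0, 0, 0, 0, 0, 0, 0, 0, 0, 3, 2, 1, 0, 0, 1, 0, 0, 0, 1, 0, 3, 2, 1, 0, 0, 3, 2, 1, 0]

Z[0]=36
i=1: outside box; Z[1]=4 extend→box=[1,5)
i=2: min(r-i=3, Z[1]=4)=3; Z[2]=3
i=3: min(r-i=2, Z[2]=3)=2; Z[3]=2
i=4: min(r-i=1, Z[3]=2)=1; Z[4]=1
i=5: outside box; Z[5]=0
i=6: outside box; Z[6]=1 extend→box=[6,7)
i=7: outside box; Z[7]=0
i=8: outside box; Z[8]=0
i=9: outside box; Z[9]=0
i=10: outside box; Z[10]=0
i=11: outside box; Z[11]=0
i=12: outside box; Z[12]=0
i=13: outside box; Z[13]=0
i=14: outside box; Z[14]=0
i=15: outside box; Z[15]=0
i=16: outside box; Z[16]=3 extend→box=[16,19)
i=17: min(r-i=2, Z[1]=4)=2; Z[17]=2
i=18: min(r-i=1, Z[2]=3)=1; Z[18]=1
i=19: outside box; Z[19]=0
i=20: outside box; Z[20]=0
i=21: outside box; Z[21]=1 extend→box=[21,22)
i=22: outside box; Z[22]=0
i=23: outside box; Z[23]=0
i=24: outside box; Z[24]=0
i=25: outside box; Z[25]=1 extend→box=[25,26)
i=26: outside box; Z[26]=0
i=27: outside box; Z[27]=3 extend→box=[27,30)
i=28: min(r-i=2, Z[1]=4)=2; Z[28]=2
i=29: min(r-i=1, Z[2]=3)=1; Z[29]=1
i=30: outside box; Z[30]=0
i=31: outside box; Z[31]=0
i=32: outside box; Z[32]=3 extend→box=[32,35)
i=33: min(r-i=2, Z[1]=4)=2; Z[33]=2
i=34: min(r-i=1, Z[2]=3)=1; Z[34]=1
i=35: outside box; Z[35]=0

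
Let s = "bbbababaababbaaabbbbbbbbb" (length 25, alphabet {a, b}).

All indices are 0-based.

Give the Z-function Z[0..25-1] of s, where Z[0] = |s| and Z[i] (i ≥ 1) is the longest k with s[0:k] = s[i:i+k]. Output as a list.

Z[0]=25
i=1: outside box; Z[1]=2 scan→box=[1,3)
i=2: min(r-i=1, Z[1]=2)=1; Z[2]=1
i=3: outside box; Z[3]=0
i=4: outside box; Z[4]=1 scan→box=[4,5)
i=5: outside box; Z[5]=0
i=6: outside box; Z[6]=1 scan→box=[6,7)
i=7: outside box; Z[7]=0
i=8: outside box; Z[8]=0
i=9: outside box; Z[9]=1 scan→box=[9,10)
i=10: outside box; Z[10]=0
i=11: outside box; Z[11]=2 scan→box=[11,13)
i=12: min(r-i=1, Z[1]=2)=1; Z[12]=1
i=13: outside box; Z[13]=0
i=14: outside box; Z[14]=0
i=15: outside box; Z[15]=0
i=16: outside box; Z[16]=3 scan→box=[16,19)
i=17: min(r-i=2, Z[1]=2)=2; Z[17]=3 scan→box=[17,20)
i=18: min(r-i=2, Z[1]=2)=2; Z[18]=3 scan→box=[18,21)
i=19: min(r-i=2, Z[1]=2)=2; Z[19]=3 scan→box=[19,22)
i=20: min(r-i=2, Z[1]=2)=2; Z[20]=3 scan→box=[20,23)
i=21: min(r-i=2, Z[1]=2)=2; Z[21]=3 scan→box=[21,24)
i=22: min(r-i=2, Z[1]=2)=2; Z[22]=3 scan→box=[22,25)
i=23: min(r-i=2, Z[1]=2)=2; Z[23]=2
i=24: min(r-i=1, Z[2]=1)=1; Z[24]=1

[25, 2, 1, 0, 1, 0, 1, 0, 0, 1, 0, 2, 1, 0, 0, 0, 3, 3, 3, 3, 3, 3, 3, 2, 1]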